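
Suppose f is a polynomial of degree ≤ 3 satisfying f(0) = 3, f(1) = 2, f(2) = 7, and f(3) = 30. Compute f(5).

Write f(s) = as^3 + bs^2 + cs + d. Substituting each data point gives a linear system:
  d = 3
  a + b + c + d = 2
  8a + 4b + 2c + d = 7
  27a + 9b + 3c + d = 30
Solving the system yields a = 2, b = -3, c = 0, d = 3.
So f(s) = 2s^3 - 3s^2 + 3.
Then f(5) = 178.

178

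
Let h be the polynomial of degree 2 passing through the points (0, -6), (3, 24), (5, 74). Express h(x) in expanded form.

h(x) = 3x^2 + x - 6

Write h(x) = ax^2 + bx + c. Substituting each data point gives a linear system:
  c = -6
  9a + 3b + c = 24
  25a + 5b + c = 74
Solving the system yields a = 3, b = 1, c = -6.
So h(x) = 3x^2 + x - 6.
Check: h(5) = 74. ✓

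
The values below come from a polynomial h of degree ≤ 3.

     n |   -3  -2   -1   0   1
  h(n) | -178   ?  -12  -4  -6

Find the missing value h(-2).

The 4 known points determine the degree-3 polynomial uniquely.
Write h(n) = an^3 + bn^2 + cn + d. Substituting each data point gives a linear system:
  -27a + 9b - 3c + d = -178
  -a + b - c + d = -12
  d = -4
  a + b + c + d = -6
Solving the system yields a = 5, b = -5, c = -2, d = -4.
So h(n) = 5n^3 - 5n^2 - 2n - 4.
Then h(-2) = -60.

-60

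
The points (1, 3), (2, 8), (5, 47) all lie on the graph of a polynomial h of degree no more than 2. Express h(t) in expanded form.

Using the Lagrange interpolation formula with nodes 1, 2, 5:
  L_0(t) = (t - 2)(t - 5) / 4
  L_1(t) = (t - 1)(t - 5) / -3
  L_2(t) = (t - 1)(t - 2) / 12
Then h(t) = 3·L_0(t) + 8·L_1(t) + 47·L_2(t).
Expanding and collecting terms gives h(t) = 2t^2 - t + 2.
Check: h(5) = 47. ✓

h(t) = 2t^2 - t + 2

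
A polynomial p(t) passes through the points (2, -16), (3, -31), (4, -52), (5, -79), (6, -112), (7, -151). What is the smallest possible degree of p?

Forward differences of the values at t = 2, 3, 4, 5, 6, 7:
  p  : -16  -31  -52  -79  -112  -151
  Δ  : -15  -21  -27  -33  -39
  Δ^2: -6  -6  -6  -6
  Δ^3: 0  0  0
  Δ^4: 0  0
  Δ^5: 0
The second differences are constant (-6) and nonzero, while all higher differences vanish, so the minimal degree is 2.

2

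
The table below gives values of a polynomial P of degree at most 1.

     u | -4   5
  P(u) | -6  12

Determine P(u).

P(u) = 2u + 2

Write P(u) = au + b. Substituting each data point gives a linear system:
  -4a + b = -6
  5a + b = 12
Solving the system yields a = 2, b = 2.
So P(u) = 2u + 2.
Check: P(5) = 12. ✓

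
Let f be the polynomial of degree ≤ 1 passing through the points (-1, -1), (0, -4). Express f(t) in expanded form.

Write f(t) = at + b. Substituting each data point gives a linear system:
  -a + b = -1
  b = -4
Solving the system yields a = -3, b = -4.
So f(t) = -3t - 4.
Check: f(0) = -4. ✓

f(t) = -3t - 4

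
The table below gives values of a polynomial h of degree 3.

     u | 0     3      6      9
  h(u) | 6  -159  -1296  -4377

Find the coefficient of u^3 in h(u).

Write h(u) = au^3 + bu^2 + cu + d. Substituting each data point gives a linear system:
  d = 6
  27a + 9b + 3c + d = -159
  216a + 36b + 6c + d = -1296
  729a + 81b + 9c + d = -4377
Solving the system yields a = -6, b = 0, c = -1, d = 6.
So h(u) = -6u³ - u + 6.
The leading coefficient is -6.

-6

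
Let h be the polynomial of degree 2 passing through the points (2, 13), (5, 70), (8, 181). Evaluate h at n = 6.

101

Write h(n) = an^2 + bn + c. Substituting each data point gives a linear system:
  4a + 2b + c = 13
  25a + 5b + c = 70
  64a + 8b + c = 181
Solving the system yields a = 3, b = -2, c = 5.
So h(n) = 3n^2 - 2n + 5.
Then h(6) = 101.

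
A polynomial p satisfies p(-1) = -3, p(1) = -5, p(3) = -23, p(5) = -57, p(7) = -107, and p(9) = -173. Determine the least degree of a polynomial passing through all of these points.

Forward differences of the values at s = -1, 1, 3, 5, 7, 9:
  p  : -3  -5  -23  -57  -107  -173
  Δ  : -2  -18  -34  -50  -66
  Δ^2: -16  -16  -16  -16
  Δ^3: 0  0  0
  Δ^4: 0  0
  Δ^5: 0
The second differences are constant (-16) and nonzero, while all higher differences vanish, so the minimal degree is 2.

2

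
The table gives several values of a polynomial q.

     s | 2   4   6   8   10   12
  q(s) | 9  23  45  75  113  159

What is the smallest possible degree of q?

Forward differences of the values at s = 2, 4, 6, 8, 10, 12:
  q  : 9  23  45  75  113  159
  Δ  : 14  22  30  38  46
  Δ^2: 8  8  8  8
  Δ^3: 0  0  0
  Δ^4: 0  0
  Δ^5: 0
The second differences are constant (8) and nonzero, while all higher differences vanish, so the minimal degree is 2.

2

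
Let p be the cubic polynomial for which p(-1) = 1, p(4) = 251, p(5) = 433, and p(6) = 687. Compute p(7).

Write p(s) = as^3 + bs^2 + cs + d. Substituting each data point gives a linear system:
  -a + b - c + d = 1
  64a + 16b + 4c + d = 251
  125a + 25b + 5c + d = 433
  216a + 36b + 6c + d = 687
Solving the system yields a = 2, b = 6, c = 6, d = 3.
So p(s) = 2s^3 + 6s^2 + 6s + 3.
Then p(7) = 1025.

1025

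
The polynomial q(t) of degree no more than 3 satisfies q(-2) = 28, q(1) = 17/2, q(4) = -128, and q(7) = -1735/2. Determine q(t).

Using the Lagrange interpolation formula with nodes -2, 1, 4, 7:
  L_0(t) = (t - 1)(t - 4)(t - 7) / -162
  L_1(t) = (t + 2)(t - 4)(t - 7) / 54
  L_2(t) = (t + 2)(t - 1)(t - 7) / -54
  L_3(t) = (t + 2)(t - 1)(t - 4) / 162
Then q(t) = 28·L_0(t) + 17/2·L_1(t) - 128·L_2(t) - 1735/2·L_3(t).
Expanding and collecting terms gives q(t) = -3t^3 + (5/2)t^2 + 5t + 4.
Check: q(4) = -128. ✓

q(t) = -3t^3 + (5/2)t^2 + 5t + 4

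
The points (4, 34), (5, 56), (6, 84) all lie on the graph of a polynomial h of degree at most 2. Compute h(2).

8

Write h(n) = an^2 + bn + c. Substituting each data point gives a linear system:
  16a + 4b + c = 34
  25a + 5b + c = 56
  36a + 6b + c = 84
Solving the system yields a = 3, b = -5, c = 6.
So h(n) = 3n^2 - 5n + 6.
Then h(2) = 8.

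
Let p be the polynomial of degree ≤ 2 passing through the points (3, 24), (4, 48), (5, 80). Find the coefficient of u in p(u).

-4

Write p(u) = au^2 + bu + c. Substituting each data point gives a linear system:
  9a + 3b + c = 24
  16a + 4b + c = 48
  25a + 5b + c = 80
Solving the system yields a = 4, b = -4, c = 0.
So p(u) = 4u^2 - 4u.
The coefficient of u is -4.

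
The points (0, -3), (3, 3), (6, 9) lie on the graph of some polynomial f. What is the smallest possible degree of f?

Forward differences of the values at u = 0, 3, 6:
  f  : -3  3  9
  Δ  : 6  6
  Δ^2: 0
The first differences are constant (6) and nonzero, while all higher differences vanish, so the minimal degree is 1.

1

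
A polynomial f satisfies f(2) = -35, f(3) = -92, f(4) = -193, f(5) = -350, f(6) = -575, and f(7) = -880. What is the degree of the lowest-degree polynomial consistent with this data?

3

Forward differences of the values at n = 2, 3, 4, 5, 6, 7:
  f  : -35  -92  -193  -350  -575  -880
  Δ  : -57  -101  -157  -225  -305
  Δ^2: -44  -56  -68  -80
  Δ^3: -12  -12  -12
  Δ^4: 0  0
  Δ^5: 0
The third differences are constant (-12) and nonzero, while all higher differences vanish, so the minimal degree is 3.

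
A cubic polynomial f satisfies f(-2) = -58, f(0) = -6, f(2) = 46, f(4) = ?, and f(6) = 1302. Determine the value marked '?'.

On equispaced nodes a degree-3 polynomial has vanishing fourth forward difference, so
  f(-2) - 4·f(0) + 6·f(2) - 4·f(4) + f(6) = 0.
Substituting the known values and solving for f(4):
  -4·f(4) = -1544
  f(4) = 386.

386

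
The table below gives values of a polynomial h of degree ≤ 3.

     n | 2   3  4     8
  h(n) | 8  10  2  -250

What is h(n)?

h(n) = -n^3 + 4n^2 + n - 2

Write h(n) = an^3 + bn^2 + cn + d. Substituting each data point gives a linear system:
  8a + 4b + 2c + d = 8
  27a + 9b + 3c + d = 10
  64a + 16b + 4c + d = 2
  512a + 64b + 8c + d = -250
Solving the system yields a = -1, b = 4, c = 1, d = -2.
So h(n) = -n^3 + 4n^2 + n - 2.
Check: h(3) = 10. ✓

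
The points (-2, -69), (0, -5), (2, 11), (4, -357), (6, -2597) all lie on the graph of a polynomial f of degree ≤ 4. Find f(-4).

Forward differences of the values at x = -2, 0, 2, 4, 6:
  f  : -69  -5  11  -357  -2597
  Δ  : 64  16  -368  -2240
  Δ^2: -48  -384  -1872
  Δ^3: -336  -1488
  Δ^4: -1152
The fourth differences are constant, confirming degree 4.
Interpolating (Newton forward form) and evaluating at x = -4 gives f(-4) = -997.

-997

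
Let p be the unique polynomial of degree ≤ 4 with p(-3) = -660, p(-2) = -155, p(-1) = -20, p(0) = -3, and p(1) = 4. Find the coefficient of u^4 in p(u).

-6

Write p(u) = au^4 + bu^3 + cu^2 + du + e. Substituting each data point gives a linear system:
  81a - 27b + 9c - 3d + e = -660
  16a - 8b + 4c - 2d + e = -155
  a - b + c - d + e = -20
  e = -3
  a + b + c + d + e = 4
Solving the system yields a = -6, b = 6, c = 1, d = 6, e = -3.
So p(u) = -6u^4 + 6u^3 + u^2 + 6u - 3.
The leading coefficient is -6.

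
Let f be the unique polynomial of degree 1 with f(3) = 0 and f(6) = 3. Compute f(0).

-3

Using the Lagrange interpolation formula with nodes 3, 6:
  L_0(n) = (n - 6) / -3
  L_1(n) = (n - 3) / 3
Then f(n) = 0·L_0(n) + 3·L_1(n).
Expanding and collecting terms gives f(n) = n - 3.
Evaluating at n = 0: f(0) = -3.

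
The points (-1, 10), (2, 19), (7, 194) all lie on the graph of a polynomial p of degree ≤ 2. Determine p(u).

p(u) = 4u^2 - u + 5

Using the Lagrange interpolation formula with nodes -1, 2, 7:
  L_0(u) = (u - 2)(u - 7) / 24
  L_1(u) = (u + 1)(u - 7) / -15
  L_2(u) = (u + 1)(u - 2) / 40
Then p(u) = 10·L_0(u) + 19·L_1(u) + 194·L_2(u).
Expanding and collecting terms gives p(u) = 4u^2 - u + 5.
Check: p(-1) = 10. ✓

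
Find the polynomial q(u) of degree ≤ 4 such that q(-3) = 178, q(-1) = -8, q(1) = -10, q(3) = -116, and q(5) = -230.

q(u) = u^4 - 6u^3 - 5u^2 + 5u - 5

Write q(u) = au^4 + bu^3 + cu^2 + du + e. Substituting each data point gives a linear system:
  81a - 27b + 9c - 3d + e = 178
  a - b + c - d + e = -8
  a + b + c + d + e = -10
  81a + 27b + 9c + 3d + e = -116
  625a + 125b + 25c + 5d + e = -230
Solving the system yields a = 1, b = -6, c = -5, d = 5, e = -5.
So q(u) = u^4 - 6u^3 - 5u^2 + 5u - 5.
Check: q(-3) = 178. ✓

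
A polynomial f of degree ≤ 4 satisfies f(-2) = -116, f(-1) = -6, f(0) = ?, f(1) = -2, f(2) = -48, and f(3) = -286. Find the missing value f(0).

On equispaced nodes a degree-4 polynomial has vanishing fifth forward difference, so
  - f(-2) + 5·f(-1) - 10·f(0) + 10·f(1) - 5·f(2) + f(3) = 0.
Substituting the known values and solving for f(0):
  -10·f(0) = -20
  f(0) = 2.

2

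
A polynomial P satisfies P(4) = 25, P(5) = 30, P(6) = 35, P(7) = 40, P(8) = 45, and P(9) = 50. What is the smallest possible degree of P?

1

Forward differences of the values at t = 4, 5, 6, 7, 8, 9:
  P  : 25  30  35  40  45  50
  Δ  : 5  5  5  5  5
  Δ^2: 0  0  0  0
  Δ^3: 0  0  0
  Δ^4: 0  0
  Δ^5: 0
The first differences are constant (5) and nonzero, while all higher differences vanish, so the minimal degree is 1.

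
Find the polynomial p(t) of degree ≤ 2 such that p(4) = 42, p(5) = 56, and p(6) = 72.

p(t) = t^2 + 5t + 6

Using the Lagrange interpolation formula with nodes 4, 5, 6:
  L_0(t) = (t - 5)(t - 6) / 2
  L_1(t) = (t - 4)(t - 6) / -1
  L_2(t) = (t - 4)(t - 5) / 2
Then p(t) = 42·L_0(t) + 56·L_1(t) + 72·L_2(t).
Expanding and collecting terms gives p(t) = t^2 + 5t + 6.
Check: p(5) = 56. ✓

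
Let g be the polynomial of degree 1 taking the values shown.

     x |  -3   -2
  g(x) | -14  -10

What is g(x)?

Write g(x) = ax + b. Substituting each data point gives a linear system:
  -3a + b = -14
  -2a + b = -10
Solving the system yields a = 4, b = -2.
So g(x) = 4x - 2.
Check: g(-3) = -14. ✓

g(x) = 4x - 2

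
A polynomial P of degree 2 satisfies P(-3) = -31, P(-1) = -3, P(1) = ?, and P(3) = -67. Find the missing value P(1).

-15

The 3 known points determine the degree-2 polynomial uniquely.
Write P(u) = au^2 + bu + c. Substituting each data point gives a linear system:
  9a - 3b + c = -31
  a - b + c = -3
  9a + 3b + c = -67
Solving the system yields a = -5, b = -6, c = -4.
So P(u) = -5u² - 6u - 4.
Then P(1) = -15.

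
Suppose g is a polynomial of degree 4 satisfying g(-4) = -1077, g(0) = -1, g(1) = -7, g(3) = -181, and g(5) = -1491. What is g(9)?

Write g(u) = au^4 + bu^3 + cu^2 + du + e. Substituting each data point gives a linear system:
  256a - 64b + 16c - 4d + e = -1077
  e = -1
  a + b + c + d + e = -7
  81a + 27b + 9c + 3d + e = -181
  625a + 125b + 25c + 5d + e = -1491
Solving the system yields a = -3, b = 4, c = -4, d = -3, e = -1.
So g(u) = -3u^4 + 4u^3 - 4u^2 - 3u - 1.
Then g(9) = -17119.

-17119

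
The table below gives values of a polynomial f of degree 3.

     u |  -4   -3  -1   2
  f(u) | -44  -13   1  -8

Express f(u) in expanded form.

f(u) = u^3 - 6u - 4

Write f(u) = au^3 + bu^2 + cu + d. Substituting each data point gives a linear system:
  -64a + 16b - 4c + d = -44
  -27a + 9b - 3c + d = -13
  -a + b - c + d = 1
  8a + 4b + 2c + d = -8
Solving the system yields a = 1, b = 0, c = -6, d = -4.
So f(u) = u³ - 6u - 4.
Check: f(-1) = 1. ✓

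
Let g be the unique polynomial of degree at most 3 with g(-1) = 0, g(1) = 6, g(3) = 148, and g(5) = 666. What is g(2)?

45

Write g(t) = at^3 + bt^2 + ct + d. Substituting each data point gives a linear system:
  -a + b - c + d = 0
  a + b + c + d = 6
  27a + 9b + 3c + d = 148
  125a + 25b + 5c + d = 666
Solving the system yields a = 5, b = 2, c = -2, d = 1.
So g(t) = 5t^3 + 2t^2 - 2t + 1.
Then g(2) = 45.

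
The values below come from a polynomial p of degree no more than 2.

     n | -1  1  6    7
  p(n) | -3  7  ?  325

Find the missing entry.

242

The 3 known points determine the degree-2 polynomial uniquely.
Write p(n) = an^2 + bn + c. Substituting each data point gives a linear system:
  a - b + c = -3
  a + b + c = 7
  49a + 7b + c = 325
Solving the system yields a = 6, b = 5, c = -4.
So p(n) = 6n² + 5n - 4.
Then p(6) = 242.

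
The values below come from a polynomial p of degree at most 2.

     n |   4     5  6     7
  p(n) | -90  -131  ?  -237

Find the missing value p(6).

On equispaced nodes a degree-2 polynomial has vanishing third forward difference, so
  - p(4) + 3·p(5) - 3·p(6) + p(7) = 0.
Substituting the known values and solving for p(6):
  -3·p(6) = 540
  p(6) = -180.

-180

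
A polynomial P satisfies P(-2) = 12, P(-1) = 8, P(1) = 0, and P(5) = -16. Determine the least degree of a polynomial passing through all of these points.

Divided differences on the nodes -2, -1, 1, 5:
  order 0: 12  8  0  -16
  order 1: -4  -4  -4
  order 2: 0  0
  order 3: 0
The order-1 divided differences are all -4 (nonzero) and every higher order vanishes, so the data lies on a polynomial of degree exactly 1.

1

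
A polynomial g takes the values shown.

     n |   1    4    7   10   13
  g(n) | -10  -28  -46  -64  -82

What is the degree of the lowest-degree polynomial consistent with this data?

1

Forward differences of the values at n = 1, 4, 7, 10, 13:
  g  : -10  -28  -46  -64  -82
  Δ  : -18  -18  -18  -18
  Δ^2: 0  0  0
  Δ^3: 0  0
  Δ^4: 0
The first differences are constant (-18) and nonzero, while all higher differences vanish, so the minimal degree is 1.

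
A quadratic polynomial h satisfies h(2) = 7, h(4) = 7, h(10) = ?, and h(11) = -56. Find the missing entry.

-41

The 3 known points determine the degree-2 polynomial uniquely.
Write h(x) = ax^2 + bx + c. Substituting each data point gives a linear system:
  4a + 2b + c = 7
  16a + 4b + c = 7
  121a + 11b + c = -56
Solving the system yields a = -1, b = 6, c = -1.
So h(x) = -x² + 6x - 1.
Then h(10) = -41.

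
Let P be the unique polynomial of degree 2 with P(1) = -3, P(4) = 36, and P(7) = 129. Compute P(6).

Write P(u) = au^2 + bu + c. Substituting each data point gives a linear system:
  a + b + c = -3
  16a + 4b + c = 36
  49a + 7b + c = 129
Solving the system yields a = 3, b = -2, c = -4.
So P(u) = 3u^2 - 2u - 4.
Then P(6) = 92.

92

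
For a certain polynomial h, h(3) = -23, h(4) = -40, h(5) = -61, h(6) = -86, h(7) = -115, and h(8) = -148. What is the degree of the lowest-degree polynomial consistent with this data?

Forward differences of the values at t = 3, 4, 5, 6, 7, 8:
  h  : -23  -40  -61  -86  -115  -148
  Δ  : -17  -21  -25  -29  -33
  Δ^2: -4  -4  -4  -4
  Δ^3: 0  0  0
  Δ^4: 0  0
  Δ^5: 0
The second differences are constant (-4) and nonzero, while all higher differences vanish, so the minimal degree is 2.

2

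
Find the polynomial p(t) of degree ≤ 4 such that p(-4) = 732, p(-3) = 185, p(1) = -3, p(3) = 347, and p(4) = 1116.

p(t) = 4t^4 + 3t^3 - 6t^2 - 4

Write p(t) = at^4 + bt^3 + ct^2 + dt + e. Substituting each data point gives a linear system:
  256a - 64b + 16c - 4d + e = 732
  81a - 27b + 9c - 3d + e = 185
  a + b + c + d + e = -3
  81a + 27b + 9c + 3d + e = 347
  256a + 64b + 16c + 4d + e = 1116
Solving the system yields a = 4, b = 3, c = -6, d = 0, e = -4.
So p(t) = 4t^4 + 3t^3 - 6t^2 - 4.
Check: p(3) = 347. ✓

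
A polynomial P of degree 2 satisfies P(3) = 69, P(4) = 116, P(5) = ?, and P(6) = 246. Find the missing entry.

On equispaced nodes a degree-2 polynomial has vanishing third forward difference, so
  - P(3) + 3·P(4) - 3·P(5) + P(6) = 0.
Substituting the known values and solving for P(5):
  -3·P(5) = -525
  P(5) = 175.

175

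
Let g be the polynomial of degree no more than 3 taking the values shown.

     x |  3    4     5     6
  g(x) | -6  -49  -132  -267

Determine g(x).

Using the Lagrange interpolation formula with nodes 3, 4, 5, 6:
  L_0(x) = (x - 4)(x - 5)(x - 6) / -6
  L_1(x) = (x - 3)(x - 5)(x - 6) / 2
  L_2(x) = (x - 3)(x - 4)(x - 6) / -2
  L_3(x) = (x - 3)(x - 4)(x - 5) / 6
Then g(x) = -6·L_0(x) - 49·L_1(x) - 132·L_2(x) - 267·L_3(x).
Expanding and collecting terms gives g(x) = -2x^3 + 4x^2 + 3x + 3.
Check: g(5) = -132. ✓

g(x) = -2x^3 + 4x^2 + 3x + 3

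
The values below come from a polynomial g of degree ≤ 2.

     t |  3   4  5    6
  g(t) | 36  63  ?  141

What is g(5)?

98

On equispaced nodes a degree-2 polynomial has vanishing third forward difference, so
  - g(3) + 3·g(4) - 3·g(5) + g(6) = 0.
Substituting the known values and solving for g(5):
  -3·g(5) = -294
  g(5) = 98.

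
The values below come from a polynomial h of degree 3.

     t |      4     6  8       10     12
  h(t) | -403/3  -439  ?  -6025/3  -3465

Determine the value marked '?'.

The 4 known points determine the degree-3 polynomial uniquely.
Write h(t) = at^3 + bt^2 + ct + d. Substituting each data point gives a linear system:
  64a + 16b + 4c + d = -403/3
  216a + 36b + 6c + d = -439
  1000a + 100b + 10c + d = -6025/3
  1728a + 144b + 12c + d = -3465
Solving the system yields a = -2, b = 0, c = -1/3, d = -5.
So h(t) = -2t^3 - (1/3)t - 5.
Then h(8) = -3095/3.

-3095/3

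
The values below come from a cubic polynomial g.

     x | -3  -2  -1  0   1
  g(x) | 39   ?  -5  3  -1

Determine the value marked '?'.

-1

The 4 known points determine the degree-3 polynomial uniquely.
Write g(x) = ax^3 + bx^2 + cx + d. Substituting each data point gives a linear system:
  -27a + 9b - 3c + d = 39
  -a + b - c + d = -5
  d = 3
  a + b + c + d = -1
Solving the system yields a = -4, b = -6, c = 6, d = 3.
So g(x) = -4x³ - 6x² + 6x + 3.
Then g(-2) = -1.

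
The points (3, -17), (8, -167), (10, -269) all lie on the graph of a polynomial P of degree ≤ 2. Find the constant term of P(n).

Write P(n) = an^2 + bn + c. Substituting each data point gives a linear system:
  9a + 3b + c = -17
  64a + 8b + c = -167
  100a + 10b + c = -269
Solving the system yields a = -3, b = 3, c = 1.
So P(n) = -3n^2 + 3n + 1.
The constant term is 1.

1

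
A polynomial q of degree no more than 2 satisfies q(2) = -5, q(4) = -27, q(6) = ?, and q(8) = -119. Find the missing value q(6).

-65

The 3 known points determine the degree-2 polynomial uniquely.
Write q(s) = as^2 + bs + c. Substituting each data point gives a linear system:
  4a + 2b + c = -5
  16a + 4b + c = -27
  64a + 8b + c = -119
Solving the system yields a = -2, b = 1, c = 1.
So q(s) = -2s^2 + s + 1.
Then q(6) = -65.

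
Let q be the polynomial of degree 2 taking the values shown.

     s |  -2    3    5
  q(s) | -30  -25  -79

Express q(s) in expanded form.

q(s) = -4s^2 + 5s - 4

Write q(s) = as^2 + bs + c. Substituting each data point gives a linear system:
  4a - 2b + c = -30
  9a + 3b + c = -25
  25a + 5b + c = -79
Solving the system yields a = -4, b = 5, c = -4.
So q(s) = -4s^2 + 5s - 4.
Check: q(3) = -25. ✓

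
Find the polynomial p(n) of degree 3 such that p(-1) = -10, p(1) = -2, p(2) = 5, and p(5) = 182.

Write p(n) = an^3 + bn^2 + cn + d. Substituting each data point gives a linear system:
  -a + b - c + d = -10
  a + b + c + d = -2
  8a + 4b + 2c + d = 5
  125a + 25b + 5c + d = 182
Solving the system yields a = 2, b = -3, c = 2, d = -3.
So p(n) = 2n³ - 3n² + 2n - 3.
Check: p(2) = 5. ✓

p(n) = 2n^3 - 3n^2 + 2n - 3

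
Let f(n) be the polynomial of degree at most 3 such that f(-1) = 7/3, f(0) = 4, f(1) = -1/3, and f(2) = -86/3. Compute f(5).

Write f(n) = an^3 + bn^2 + cn + d. Substituting each data point gives a linear system:
  -a + b - c + d = 7/3
  d = 4
  a + b + c + d = -1/3
  8a + 4b + 2c + d = -86/3
Solving the system yields a = -3, b = -3, c = 5/3, d = 4.
So f(n) = -3n³ - 3n² + (5/3)n + 4.
Then f(5) = -1313/3.

-1313/3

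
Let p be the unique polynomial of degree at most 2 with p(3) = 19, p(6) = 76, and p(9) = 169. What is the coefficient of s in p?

1

Write p(s) = as^2 + bs + c. Substituting each data point gives a linear system:
  9a + 3b + c = 19
  36a + 6b + c = 76
  81a + 9b + c = 169
Solving the system yields a = 2, b = 1, c = -2.
So p(s) = 2s^2 + s - 2.
The coefficient of s is 1.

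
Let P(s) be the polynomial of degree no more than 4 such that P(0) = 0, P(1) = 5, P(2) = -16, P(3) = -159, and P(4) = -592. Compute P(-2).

Write P(s) = as^4 + bs^3 + cs^2 + ds + e. Substituting each data point gives a linear system:
  e = 0
  a + b + c + d + e = 5
  16a + 8b + 4c + 2d + e = -16
  81a + 27b + 9c + 3d + e = -159
  256a + 64b + 16c + 4d + e = -592
Solving the system yields a = -3, b = 2, c = 2, d = 4, e = 0.
So P(s) = -3s⁴ + 2s³ + 2s² + 4s.
Then P(-2) = -64.

-64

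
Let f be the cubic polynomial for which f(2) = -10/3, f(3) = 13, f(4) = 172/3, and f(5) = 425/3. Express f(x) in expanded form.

f(x) = 2x^3 - 4x^2 - (5/3)x

Using the Lagrange interpolation formula with nodes 2, 3, 4, 5:
  L_0(x) = (x - 3)(x - 4)(x - 5) / -6
  L_1(x) = (x - 2)(x - 4)(x - 5) / 2
  L_2(x) = (x - 2)(x - 3)(x - 5) / -2
  L_3(x) = (x - 2)(x - 3)(x - 4) / 6
Then f(x) = -10/3·L_0(x) + 13·L_1(x) + 172/3·L_2(x) + 425/3·L_3(x).
Expanding and collecting terms gives f(x) = 2x^3 - 4x^2 - (5/3)x.
Check: f(3) = 13. ✓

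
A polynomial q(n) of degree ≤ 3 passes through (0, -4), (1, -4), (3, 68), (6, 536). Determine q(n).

q(n) = 2n^3 + 4n^2 - 6n - 4

Write q(n) = an^3 + bn^2 + cn + d. Substituting each data point gives a linear system:
  d = -4
  a + b + c + d = -4
  27a + 9b + 3c + d = 68
  216a + 36b + 6c + d = 536
Solving the system yields a = 2, b = 4, c = -6, d = -4.
So q(n) = 2n³ + 4n² - 6n - 4.
Check: q(3) = 68. ✓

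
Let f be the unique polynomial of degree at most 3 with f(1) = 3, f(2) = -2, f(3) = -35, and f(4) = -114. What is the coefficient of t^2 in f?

Write f(t) = at^3 + bt^2 + ct + d. Substituting each data point gives a linear system:
  a + b + c + d = 3
  8a + 4b + 2c + d = -2
  27a + 9b + 3c + d = -35
  64a + 16b + 4c + d = -114
Solving the system yields a = -3, b = 4, c = 4, d = -2.
So f(t) = -3t^3 + 4t^2 + 4t - 2.
The coefficient of t^2 is 4.

4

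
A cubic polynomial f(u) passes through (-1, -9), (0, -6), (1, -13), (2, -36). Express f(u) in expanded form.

Write f(u) = au^3 + bu^2 + cu + d. Substituting each data point gives a linear system:
  -a + b - c + d = -9
  d = -6
  a + b + c + d = -13
  8a + 4b + 2c + d = -36
Solving the system yields a = -1, b = -5, c = -1, d = -6.
So f(u) = -u^3 - 5u^2 - u - 6.
Check: f(-1) = -9. ✓

f(u) = -u^3 - 5u^2 - u - 6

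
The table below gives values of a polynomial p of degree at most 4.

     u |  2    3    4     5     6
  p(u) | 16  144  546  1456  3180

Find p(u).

p(u) = 3u^4 - 3u^3 - u^2 - 5u + 6

Using the Lagrange interpolation formula with nodes 2, 3, 4, 5, 6:
  L_0(u) = (u - 3)(u - 4)(u - 5)(u - 6) / 24
  L_1(u) = (u - 2)(u - 4)(u - 5)(u - 6) / -6
  L_2(u) = (u - 2)(u - 3)(u - 5)(u - 6) / 4
  L_3(u) = (u - 2)(u - 3)(u - 4)(u - 6) / -6
  L_4(u) = (u - 2)(u - 3)(u - 4)(u - 5) / 24
Then p(u) = 16·L_0(u) + 144·L_1(u) + 546·L_2(u) + 1456·L_3(u) + 3180·L_4(u).
Expanding and collecting terms gives p(u) = 3u⁴ - 3u³ - u² - 5u + 6.
Check: p(3) = 144. ✓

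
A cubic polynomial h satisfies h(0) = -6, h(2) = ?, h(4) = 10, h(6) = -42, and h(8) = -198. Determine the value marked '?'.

The 4 known points determine the degree-3 polynomial uniquely.
Write h(u) = au^3 + bu^2 + cu + d. Substituting each data point gives a linear system:
  d = -6
  64a + 16b + 4c + d = 10
  216a + 36b + 6c + d = -42
  512a + 64b + 8c + d = -198
Solving the system yields a = -1, b = 5, c = 0, d = -6.
So h(u) = -u^3 + 5u^2 - 6.
Then h(2) = 6.

6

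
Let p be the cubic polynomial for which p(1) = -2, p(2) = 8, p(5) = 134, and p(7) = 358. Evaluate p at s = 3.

30

Using the Lagrange interpolation formula with nodes 1, 2, 5, 7:
  L_0(s) = (s - 2)(s - 5)(s - 7) / -24
  L_1(s) = (s - 1)(s - 5)(s - 7) / 15
  L_2(s) = (s - 1)(s - 2)(s - 7) / -24
  L_3(s) = (s - 1)(s - 2)(s - 5) / 60
Then p(s) = -2·L_0(s) + 8·L_1(s) + 134·L_2(s) + 358·L_3(s).
Expanding and collecting terms gives p(s) = s^3 + 3s - 6.
Evaluating at s = 3: p(3) = 30.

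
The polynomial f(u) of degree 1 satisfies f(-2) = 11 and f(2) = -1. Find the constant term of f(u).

Write f(u) = au + b. Substituting each data point gives a linear system:
  -2a + b = 11
  2a + b = -1
Solving the system yields a = -3, b = 5.
So f(u) = -3u + 5.
The constant term is 5.

5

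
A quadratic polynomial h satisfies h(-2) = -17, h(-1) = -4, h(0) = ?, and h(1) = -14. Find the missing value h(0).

On equispaced nodes a degree-2 polynomial has vanishing third forward difference, so
  - h(-2) + 3·h(-1) - 3·h(0) + h(1) = 0.
Substituting the known values and solving for h(0):
  -3·h(0) = 9
  h(0) = -3.

-3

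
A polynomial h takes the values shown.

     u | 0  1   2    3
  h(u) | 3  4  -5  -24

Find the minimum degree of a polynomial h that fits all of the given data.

Forward differences of the values at u = 0, 1, 2, 3:
  h  : 3  4  -5  -24
  Δ  : 1  -9  -19
  Δ^2: -10  -10
  Δ^3: 0
The second differences are constant (-10) and nonzero, while all higher differences vanish, so the minimal degree is 2.

2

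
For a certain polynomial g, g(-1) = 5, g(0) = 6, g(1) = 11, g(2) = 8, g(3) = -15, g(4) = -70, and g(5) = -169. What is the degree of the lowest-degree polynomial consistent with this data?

3

Forward differences of the values at s = -1, 0, 1, 2, 3, 4, 5:
  g  : 5  6  11  8  -15  -70  -169
  Δ  : 1  5  -3  -23  -55  -99
  Δ^2: 4  -8  -20  -32  -44
  Δ^3: -12  -12  -12  -12
  Δ^4: 0  0  0
  Δ^5: 0  0
  Δ^6: 0
The third differences are constant (-12) and nonzero, while all higher differences vanish, so the minimal degree is 3.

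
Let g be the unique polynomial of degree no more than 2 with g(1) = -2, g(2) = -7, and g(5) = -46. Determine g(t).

Write g(t) = at^2 + bt + c. Substituting each data point gives a linear system:
  a + b + c = -2
  4a + 2b + c = -7
  25a + 5b + c = -46
Solving the system yields a = -2, b = 1, c = -1.
So g(t) = -2t² + t - 1.
Check: g(1) = -2. ✓

g(t) = -2t^2 + t - 1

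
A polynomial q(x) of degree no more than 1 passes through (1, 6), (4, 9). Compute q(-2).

3

Write q(x) = ax + b. Substituting each data point gives a linear system:
  a + b = 6
  4a + b = 9
Solving the system yields a = 1, b = 5.
So q(x) = x + 5.
Then q(-2) = 3.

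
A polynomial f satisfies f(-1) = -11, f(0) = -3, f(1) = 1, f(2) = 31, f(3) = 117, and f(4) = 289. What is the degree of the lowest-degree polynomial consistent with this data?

Forward differences of the values at u = -1, 0, 1, 2, 3, 4:
  f  : -11  -3  1  31  117  289
  Δ  : 8  4  30  86  172
  Δ^2: -4  26  56  86
  Δ^3: 30  30  30
  Δ^4: 0  0
  Δ^5: 0
The third differences are constant (30) and nonzero, while all higher differences vanish, so the minimal degree is 3.

3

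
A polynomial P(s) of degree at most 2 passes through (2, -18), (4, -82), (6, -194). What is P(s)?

Write P(s) = as^2 + bs + c. Substituting each data point gives a linear system:
  4a + 2b + c = -18
  16a + 4b + c = -82
  36a + 6b + c = -194
Solving the system yields a = -6, b = 4, c = -2.
So P(s) = -6s^2 + 4s - 2.
Check: P(4) = -82. ✓

P(s) = -6s^2 + 4s - 2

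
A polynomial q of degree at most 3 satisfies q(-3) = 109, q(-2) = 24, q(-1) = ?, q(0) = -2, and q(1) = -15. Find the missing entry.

-1

The 4 known points determine the degree-3 polynomial uniquely.
Write q(u) = au^3 + bu^2 + cu + d. Substituting each data point gives a linear system:
  -27a + 9b - 3c + d = 109
  -8a + 4b - 2c + d = 24
  d = -2
  a + b + c + d = -15
Solving the system yields a = -6, b = -6, c = -1, d = -2.
So q(u) = -6u^3 - 6u^2 - u - 2.
Then q(-1) = -1.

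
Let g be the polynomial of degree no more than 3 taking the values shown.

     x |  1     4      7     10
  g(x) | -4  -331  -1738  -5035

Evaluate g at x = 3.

Using the Lagrange interpolation formula with nodes 1, 4, 7, 10:
  L_0(x) = (x - 4)(x - 7)(x - 10) / -162
  L_1(x) = (x - 1)(x - 7)(x - 10) / 54
  L_2(x) = (x - 1)(x - 4)(x - 10) / -54
  L_3(x) = (x - 1)(x - 4)(x - 7) / 162
Then g(x) = -4·L_0(x) - 331·L_1(x) - 1738·L_2(x) - 5035·L_3(x).
Expanding and collecting terms gives g(x) = -5x³ - 4x + 5.
Evaluating at x = 3: g(3) = -142.

-142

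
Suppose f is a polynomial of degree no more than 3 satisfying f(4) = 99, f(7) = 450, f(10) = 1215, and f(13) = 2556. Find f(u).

f(u) = u^3 + 2u^2 + 2u - 5

Using the Lagrange interpolation formula with nodes 4, 7, 10, 13:
  L_0(u) = (u - 7)(u - 10)(u - 13) / -162
  L_1(u) = (u - 4)(u - 10)(u - 13) / 54
  L_2(u) = (u - 4)(u - 7)(u - 13) / -54
  L_3(u) = (u - 4)(u - 7)(u - 10) / 162
Then f(u) = 99·L_0(u) + 450·L_1(u) + 1215·L_2(u) + 2556·L_3(u).
Expanding and collecting terms gives f(u) = u^3 + 2u^2 + 2u - 5.
Check: f(7) = 450. ✓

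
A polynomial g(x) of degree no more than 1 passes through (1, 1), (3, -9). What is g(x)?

Write g(x) = ax + b. Substituting each data point gives a linear system:
  a + b = 1
  3a + b = -9
Solving the system yields a = -5, b = 6.
So g(x) = -5x + 6.
Check: g(1) = 1. ✓

g(x) = -5x + 6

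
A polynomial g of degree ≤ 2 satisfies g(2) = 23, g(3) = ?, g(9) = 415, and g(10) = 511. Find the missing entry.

49

The 3 known points determine the degree-2 polynomial uniquely.
Write g(n) = an^2 + bn + c. Substituting each data point gives a linear system:
  4a + 2b + c = 23
  81a + 9b + c = 415
  100a + 10b + c = 511
Solving the system yields a = 5, b = 1, c = 1.
So g(n) = 5n^2 + n + 1.
Then g(3) = 49.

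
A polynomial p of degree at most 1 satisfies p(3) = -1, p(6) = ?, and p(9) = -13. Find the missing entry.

The 2 known points determine the degree-1 polynomial uniquely.
Write p(n) = an + b. Substituting each data point gives a linear system:
  3a + b = -1
  9a + b = -13
Solving the system yields a = -2, b = 5.
So p(n) = -2n + 5.
Then p(6) = -7.

-7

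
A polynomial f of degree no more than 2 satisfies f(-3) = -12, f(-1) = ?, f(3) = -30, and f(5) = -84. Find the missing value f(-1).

6

The 3 known points determine the degree-2 polynomial uniquely.
Write f(n) = an^2 + bn + c. Substituting each data point gives a linear system:
  9a - 3b + c = -12
  9a + 3b + c = -30
  25a + 5b + c = -84
Solving the system yields a = -3, b = -3, c = 6.
So f(n) = -3n^2 - 3n + 6.
Then f(-1) = 6.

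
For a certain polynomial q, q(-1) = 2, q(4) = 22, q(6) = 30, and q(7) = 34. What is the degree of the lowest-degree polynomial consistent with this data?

1

Divided differences on the nodes -1, 4, 6, 7:
  order 0: 2  22  30  34
  order 1: 4  4  4
  order 2: 0  0
  order 3: 0
The order-1 divided differences are all 4 (nonzero) and every higher order vanishes, so the data lies on a polynomial of degree exactly 1.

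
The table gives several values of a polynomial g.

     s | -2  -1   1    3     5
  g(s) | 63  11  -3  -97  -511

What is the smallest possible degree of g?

Divided differences on the nodes -2, -1, 1, 3, 5:
  order 0: 63  11  -3  -97  -511
  order 1: -52  -7  -47  -207
  order 2: 15  -10  -40
  order 3: -5  -5
  order 4: 0
The order-3 divided differences are all -5 (nonzero) and every higher order vanishes, so the data lies on a polynomial of degree exactly 3.

3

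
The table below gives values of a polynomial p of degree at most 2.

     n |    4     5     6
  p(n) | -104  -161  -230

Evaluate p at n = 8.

-404

Write p(n) = an^2 + bn + c. Substituting each data point gives a linear system:
  16a + 4b + c = -104
  25a + 5b + c = -161
  36a + 6b + c = -230
Solving the system yields a = -6, b = -3, c = 4.
So p(n) = -6n² - 3n + 4.
Then p(8) = -404.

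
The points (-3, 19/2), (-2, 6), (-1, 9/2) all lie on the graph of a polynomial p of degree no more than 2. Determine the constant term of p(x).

5

Write p(x) = ax^2 + bx + c. Substituting each data point gives a linear system:
  9a - 3b + c = 19/2
  4a - 2b + c = 6
  a - b + c = 9/2
Solving the system yields a = 1, b = 3/2, c = 5.
So p(x) = x² + (3/2)x + 5.
The constant term is 5.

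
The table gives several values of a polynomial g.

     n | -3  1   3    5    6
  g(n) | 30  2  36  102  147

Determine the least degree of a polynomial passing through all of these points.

2

Divided differences on the nodes -3, 1, 3, 5, 6:
  order 0: 30  2  36  102  147
  order 1: -7  17  33  45
  order 2: 4  4  4
  order 3: 0  0
  order 4: 0
The order-2 divided differences are all 4 (nonzero) and every higher order vanishes, so the data lies on a polynomial of degree exactly 2.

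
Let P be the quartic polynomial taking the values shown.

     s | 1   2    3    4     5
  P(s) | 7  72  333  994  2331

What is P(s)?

Write P(s) = as^4 + bs^3 + cs^2 + ds + e. Substituting each data point gives a linear system:
  a + b + c + d + e = 7
  16a + 8b + 4c + 2d + e = 72
  81a + 27b + 9c + 3d + e = 333
  256a + 64b + 16c + 4d + e = 994
  625a + 125b + 25c + 5d + e = 2331
Solving the system yields a = 3, b = 4, c = -1, d = -5, e = 6.
So P(s) = 3s^4 + 4s^3 - s^2 - 5s + 6.
Check: P(2) = 72. ✓

P(s) = 3s^4 + 4s^3 - s^2 - 5s + 6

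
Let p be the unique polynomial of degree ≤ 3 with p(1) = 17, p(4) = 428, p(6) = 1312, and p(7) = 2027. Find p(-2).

-16

Write p(x) = ax^3 + bx^2 + cx + d. Substituting each data point gives a linear system:
  a + b + c + d = 17
  64a + 16b + 4c + d = 428
  216a + 36b + 6c + d = 1312
  343a + 49b + 7c + d = 2027
Solving the system yields a = 5, b = 6, c = 2, d = 4.
So p(x) = 5x^3 + 6x^2 + 2x + 4.
Then p(-2) = -16.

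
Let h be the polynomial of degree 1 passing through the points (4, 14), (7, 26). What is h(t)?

h(t) = 4t - 2

Using the Lagrange interpolation formula with nodes 4, 7:
  L_0(t) = (t - 7) / -3
  L_1(t) = (t - 4) / 3
Then h(t) = 14·L_0(t) + 26·L_1(t).
Expanding and collecting terms gives h(t) = 4t - 2.
Check: h(7) = 26. ✓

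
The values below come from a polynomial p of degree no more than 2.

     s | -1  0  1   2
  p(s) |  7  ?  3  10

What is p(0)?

The 3 known points determine the degree-2 polynomial uniquely.
Write p(s) = as^2 + bs + c. Substituting each data point gives a linear system:
  a - b + c = 7
  a + b + c = 3
  4a + 2b + c = 10
Solving the system yields a = 3, b = -2, c = 2.
So p(s) = 3s² - 2s + 2.
Then p(0) = 2.

2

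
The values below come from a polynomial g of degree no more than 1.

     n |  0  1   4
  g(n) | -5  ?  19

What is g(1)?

1

The 2 known points determine the degree-1 polynomial uniquely.
Write g(n) = an + b. Substituting each data point gives a linear system:
  b = -5
  4a + b = 19
Solving the system yields a = 6, b = -5.
So g(n) = 6n - 5.
Then g(1) = 1.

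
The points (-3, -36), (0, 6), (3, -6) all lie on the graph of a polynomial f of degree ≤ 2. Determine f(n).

Write f(n) = an^2 + bn + c. Substituting each data point gives a linear system:
  9a - 3b + c = -36
  c = 6
  9a + 3b + c = -6
Solving the system yields a = -3, b = 5, c = 6.
So f(n) = -3n^2 + 5n + 6.
Check: f(0) = 6. ✓

f(n) = -3n^2 + 5n + 6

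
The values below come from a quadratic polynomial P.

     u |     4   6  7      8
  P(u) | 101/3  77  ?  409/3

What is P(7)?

314/3

The 3 known points determine the degree-2 polynomial uniquely.
Write P(u) = au^2 + bu + c. Substituting each data point gives a linear system:
  16a + 4b + c = 101/3
  36a + 6b + c = 77
  64a + 8b + c = 409/3
Solving the system yields a = 2, b = 5/3, c = -5.
So P(u) = 2u² + (5/3)u - 5.
Then P(7) = 314/3.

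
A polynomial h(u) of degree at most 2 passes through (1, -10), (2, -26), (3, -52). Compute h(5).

-134

Write h(u) = au^2 + bu + c. Substituting each data point gives a linear system:
  a + b + c = -10
  4a + 2b + c = -26
  9a + 3b + c = -52
Solving the system yields a = -5, b = -1, c = -4.
So h(u) = -5u² - u - 4.
Then h(5) = -134.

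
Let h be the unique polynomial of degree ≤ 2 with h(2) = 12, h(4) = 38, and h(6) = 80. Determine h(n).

Write h(n) = an^2 + bn + c. Substituting each data point gives a linear system:
  4a + 2b + c = 12
  16a + 4b + c = 38
  36a + 6b + c = 80
Solving the system yields a = 2, b = 1, c = 2.
So h(n) = 2n^2 + n + 2.
Check: h(2) = 12. ✓

h(n) = 2n^2 + n + 2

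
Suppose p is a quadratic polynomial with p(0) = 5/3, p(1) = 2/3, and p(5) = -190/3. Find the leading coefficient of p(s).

-3

Write p(s) = as^2 + bs + c. Substituting each data point gives a linear system:
  c = 5/3
  a + b + c = 2/3
  25a + 5b + c = -190/3
Solving the system yields a = -3, b = 2, c = 5/3.
So p(s) = -3s^2 + 2s + 5/3.
The leading coefficient is -3.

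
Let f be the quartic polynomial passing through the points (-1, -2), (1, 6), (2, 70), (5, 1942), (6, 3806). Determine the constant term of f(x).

2

Write f(x) = ax^4 + bx^3 + cx^2 + dx + e. Substituting each data point gives a linear system:
  a - b + c - d + e = -2
  a + b + c + d + e = 6
  16a + 8b + 4c + 2d + e = 70
  625a + 125b + 25c + 5d + e = 1942
  1296a + 216b + 36c + 6d + e = 3806
Solving the system yields a = 2, b = 6, c = -2, d = -2, e = 2.
So f(x) = 2x^4 + 6x^3 - 2x^2 - 2x + 2.
The constant term is 2.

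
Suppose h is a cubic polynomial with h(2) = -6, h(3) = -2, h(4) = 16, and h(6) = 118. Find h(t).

Write h(t) = at^3 + bt^2 + ct + d. Substituting each data point gives a linear system:
  8a + 4b + 2c + d = -6
  27a + 9b + 3c + d = -2
  64a + 16b + 4c + d = 16
  216a + 36b + 6c + d = 118
Solving the system yields a = 1, b = -2, c = -5, d = 4.
So h(t) = t^3 - 2t^2 - 5t + 4.
Check: h(4) = 16. ✓

h(t) = t^3 - 2t^2 - 5t + 4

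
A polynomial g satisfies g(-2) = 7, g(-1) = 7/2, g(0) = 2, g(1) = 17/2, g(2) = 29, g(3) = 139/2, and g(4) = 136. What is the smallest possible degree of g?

3

Forward differences of the values at n = -2, -1, 0, 1, 2, 3, 4:
  g  : 7  7/2  2  17/2  29  139/2  136
  Δ  : -7/2  -3/2  13/2  41/2  81/2  133/2
  Δ^2: 2  8  14  20  26
  Δ^3: 6  6  6  6
  Δ^4: 0  0  0
  Δ^5: 0  0
  Δ^6: 0
The third differences are constant (6) and nonzero, while all higher differences vanish, so the minimal degree is 3.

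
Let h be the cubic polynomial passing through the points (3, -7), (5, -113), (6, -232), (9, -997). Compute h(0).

2

Write h(s) = as^3 + bs^2 + cs + d. Substituting each data point gives a linear system:
  27a + 9b + 3c + d = -7
  125a + 25b + 5c + d = -113
  216a + 36b + 6c + d = -232
  729a + 81b + 9c + d = -997
Solving the system yields a = -2, b = 6, c = -3, d = 2.
So h(s) = -2s^3 + 6s^2 - 3s + 2.
Then h(0) = 2.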